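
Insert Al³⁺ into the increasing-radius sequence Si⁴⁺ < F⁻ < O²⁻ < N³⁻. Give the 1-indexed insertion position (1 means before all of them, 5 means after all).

2

All of these have 10 electrons (isoelectronic). With the same electron cloud, the ion with the most protons pulls it in tightest. Nuclear charges: Si⁴⁺ (Z=14), Al³⁺ (Z=13), F⁻ (Z=9), O²⁻ (Z=8), N³⁻ (Z=7). Highest Z is smallest.
Putting Al³⁺ in gives Si⁴⁺ < Al³⁺ < F⁻ < O²⁻ < N³⁻; it lands at slot 2.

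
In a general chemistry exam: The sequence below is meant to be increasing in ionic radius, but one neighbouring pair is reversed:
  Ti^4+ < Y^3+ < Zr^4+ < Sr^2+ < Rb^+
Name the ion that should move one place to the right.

Y^3+

The pair Y^3+, Zr^4+ is the wrong way round — Zr^4+ and Y^3+ share 36 electrons; the higher nuclear charge on Zr (Z=40) contracts it more, so Zr^4+ < Y^3+. All other adjacent pairs agree with periodic trends, so Y^3+ is the misplaced ion.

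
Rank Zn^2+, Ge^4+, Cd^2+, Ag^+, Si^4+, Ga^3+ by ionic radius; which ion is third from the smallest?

Ga^3+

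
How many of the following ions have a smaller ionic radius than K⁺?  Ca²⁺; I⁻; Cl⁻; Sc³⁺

2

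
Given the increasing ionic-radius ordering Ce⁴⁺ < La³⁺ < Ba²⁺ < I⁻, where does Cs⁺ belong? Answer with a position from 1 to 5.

4

Isoelectronic series (54 e⁻ each). Size is set by nuclear charge: more protons means a smaller ion. Ce⁴⁺ (Z=58), La³⁺ (Z=57), Ba²⁺ (Z=56), Cs⁺ (Z=55), I⁻ (Z=53).
The complete sequence is Ce⁴⁺ < La³⁺ < Ba²⁺ < Cs⁺ < I⁻. Cs⁺ sits at position 4.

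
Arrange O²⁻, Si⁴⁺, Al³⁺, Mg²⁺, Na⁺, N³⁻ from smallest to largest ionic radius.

Each ion has 10 electrons. The ranking follows nuclear charge in reverse — greater Z gives a smaller radius. Si⁴⁺ (Z=14), Al³⁺ (Z=13), Mg²⁺ (Z=12), Na⁺ (Z=11), O²⁻ (Z=8), N³⁻ (Z=7).

Si⁴⁺ < Al³⁺ < Mg²⁺ < Na⁺ < O²⁻ < N³⁻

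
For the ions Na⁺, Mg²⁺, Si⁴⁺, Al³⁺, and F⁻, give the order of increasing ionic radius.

Si⁴⁺ < Al³⁺ < Mg²⁺ < Na⁺ < F⁻

Isoelectronic series (10 e⁻ each). Size is set by nuclear charge: more protons means a smaller ion. Si⁴⁺ (Z=14), Al³⁺ (Z=13), Mg²⁺ (Z=12), Na⁺ (Z=11), F⁻ (Z=9).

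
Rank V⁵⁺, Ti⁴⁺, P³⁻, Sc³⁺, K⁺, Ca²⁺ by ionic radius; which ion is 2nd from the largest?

All of these have 18 electrons (isoelectronic). With the same electron cloud, the ion with the most protons pulls it in tightest. Nuclear charges: V⁵⁺ (Z=23), Ti⁴⁺ (Z=22), Sc³⁺ (Z=21), Ca²⁺ (Z=20), K⁺ (Z=19), P³⁻ (Z=15). Highest Z is smallest.
Full ascending order: V⁵⁺ < Ti⁴⁺ < Sc³⁺ < Ca²⁺ < K⁺ < P³⁻. Counting from the largest, position 2 is K⁺.

K⁺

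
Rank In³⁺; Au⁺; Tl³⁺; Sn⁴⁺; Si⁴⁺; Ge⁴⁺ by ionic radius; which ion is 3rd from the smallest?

Sn⁴⁺

Tabulating Z and e⁻: Si⁴⁺ has 10 e⁻ (Z=14), Ge⁴⁺ has 28 e⁻ (Z=32), Sn⁴⁺ has 46 e⁻ (Z=50), In³⁺ has 46 e⁻ (Z=49), Tl³⁺ has 78 e⁻ (Z=81), Au⁺ has 78 e⁻ (Z=79). Si⁴⁺ < Ge⁴⁺ (same group, 1 shell fewer); Ge⁴⁺ < Sn⁴⁺ (same group, period 4 vs 5); Sn⁴⁺ < In³⁺ (isoelectronic, higher Z=50 is smaller); In³⁺ < Tl³⁺ (same group, 1 shell fewer); Tl³⁺ < Au⁺ (isoelectronic, higher Z=81 is smaller).
So the order is Si⁴⁺ < Ge⁴⁺ < Sn⁴⁺ < In³⁺ < Tl³⁺ < Au⁺; the 3rd-smallest ion is Sn⁴⁺.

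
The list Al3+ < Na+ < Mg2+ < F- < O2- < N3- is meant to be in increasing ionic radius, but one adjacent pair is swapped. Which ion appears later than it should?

Scanning neighbour by neighbour, only Na+/Mg2+ violates a trend: both have 10 electrons but Z(Mg)=12 > Z(Na)=11, so Mg2+ should be the smaller of the two. That makes Mg2+ the one sitting a position late relative to where it belongs.

Mg2+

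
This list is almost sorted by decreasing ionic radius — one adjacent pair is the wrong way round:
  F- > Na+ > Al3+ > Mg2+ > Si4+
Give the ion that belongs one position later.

Al3+

Scanning neighbour by neighbour, only Al3+/Mg2+ violates a trend: they are isoelectronic (10 e⁻) and Al has more protons than Mg (13 vs 12), making Al3+ smaller. That makes Al3+ the one sitting a position early relative to where it belongs.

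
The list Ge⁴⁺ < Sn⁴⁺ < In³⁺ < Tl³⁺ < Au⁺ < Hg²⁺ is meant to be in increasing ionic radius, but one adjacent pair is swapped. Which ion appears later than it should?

Compare adjacent ions: they are isoelectronic (78 e⁻) and Hg has more protons than Au (80 vs 79), making Hg²⁺ smaller — yet in this increasing list Au⁺ sits before Hg²⁺. Nothing else is reversed, so Hg²⁺ should move one place to the left.

Hg²⁺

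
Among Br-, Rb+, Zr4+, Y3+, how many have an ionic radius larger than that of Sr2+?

2

These species are isoelectronic with 36 electrons. The only difference is the number of protons: Zr4+ (Z=40), Y3+ (Z=39), Sr2+ (Z=38), Rb+ (Z=37), Br- (Z=35). The strongest nuclear pull (Zr4+) gives the smallest ion.
Placing each against Sr2+: smaller — Zr4+, Y3+; larger — Rb+, Br-. Count: 2.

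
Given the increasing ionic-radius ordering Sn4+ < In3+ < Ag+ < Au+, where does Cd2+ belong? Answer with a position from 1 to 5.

3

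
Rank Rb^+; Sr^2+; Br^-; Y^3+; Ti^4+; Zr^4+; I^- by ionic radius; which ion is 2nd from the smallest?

Work out protons and electrons: Ti^4+: 18 e⁻, Z=22, Zr^4+: 36 e⁻, Z=40, Y^3+: 36 e⁻, Z=39, Sr^2+: 36 e⁻, Z=38, Rb^+: 36 e⁻, Z=37, Br^-: 36 e⁻, Z=35, I^-: 54 e⁻, Z=53. Ti^4+ < Zr^4+ (same group, 1 shell fewer); Zr^4+ < Y^3+ (both 36 e⁻, Z=40>39); Y^3+ < Sr^2+ (both 36 e⁻, Z=39>38); Sr^2+ < Rb^+ (both 36 e⁻, Z=38>37); Rb^+ < Br^- (both 36 e⁻, Z=37>35); Br^- < I^- (same group, period 4 vs 5).
Ordering: Ti^4+ < Zr^4+ < Y^3+ < Sr^2+ < Rb^+ < Br^- < I^-. The 2nd smallest is Zr^4+.

Zr^4+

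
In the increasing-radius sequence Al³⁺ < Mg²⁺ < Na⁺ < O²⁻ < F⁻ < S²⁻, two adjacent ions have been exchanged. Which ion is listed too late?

The pair O²⁻, F⁻ is the wrong way round — they are isoelectronic (10 e⁻) and F has more protons than O (9 vs 8), making F⁻ smaller. All other adjacent pairs agree with periodic trends, so F⁻ is the misplaced ion.

F⁻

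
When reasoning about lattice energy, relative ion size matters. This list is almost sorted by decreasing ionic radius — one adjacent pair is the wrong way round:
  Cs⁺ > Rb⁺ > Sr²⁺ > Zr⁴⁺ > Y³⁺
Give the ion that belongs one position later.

Zr⁴⁺

The pair Zr⁴⁺, Y³⁺ is the wrong way round — they are isoelectronic (36 e⁻) and Zr has more protons than Y (40 vs 39), making Zr⁴⁺ smaller. All other adjacent pairs agree with periodic trends, so Zr⁴⁺ is the misplaced ion.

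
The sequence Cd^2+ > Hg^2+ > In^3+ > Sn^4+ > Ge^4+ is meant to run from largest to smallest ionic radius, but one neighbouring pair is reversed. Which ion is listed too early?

Cd^2+

Compare adjacent ions: both in group 12 with the same charge; Cd^2+ (period 5) has the smaller radius — yet in this decreasing list Cd^2+ sits before Hg^2+. Nothing else is reversed, so Cd^2+ should move one place to the right.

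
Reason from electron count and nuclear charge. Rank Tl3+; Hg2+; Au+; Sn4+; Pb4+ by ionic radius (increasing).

Work out protons and electrons: Sn4+ (Z=50, 46 e⁻), Pb4+ (Z=82, 78 e⁻), Tl3+ (Z=81, 78 e⁻), Hg2+ (Z=80, 78 e⁻), Au+ (Z=79, 78 e⁻). Sn4+ < Pb4+ (same group, 1 shell fewer); Pb4+ < Tl3+ (both 78 e⁻, Z=82>81); Tl3+ < Hg2+ (isoelectronic, higher Z=81 is smaller); Hg2+ < Au+ (isoelectronic, higher Z=80 is smaller).

Sn4+ < Pb4+ < Tl3+ < Hg2+ < Au+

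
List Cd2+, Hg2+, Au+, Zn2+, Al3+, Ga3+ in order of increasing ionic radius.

Al3+ < Ga3+ < Zn2+ < Cd2+ < Hg2+ < Au+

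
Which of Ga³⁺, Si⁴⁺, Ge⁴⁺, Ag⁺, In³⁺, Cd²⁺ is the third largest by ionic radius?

In³⁺

Si⁴⁺ (Z=14, 10 e⁻), Ge⁴⁺ (Z=32, 28 e⁻), Ga³⁺ (Z=31, 28 e⁻), In³⁺ (Z=49, 46 e⁻), Cd²⁺ (Z=48, 46 e⁻), Ag⁺ (Z=47, 46 e⁻). Si⁴⁺ < Ge⁴⁺ (same group, period 3 vs 4); Ge⁴⁺ < Ga³⁺ (isoelectronic, higher Z=32 is smaller); Ga³⁺ < In³⁺ (same group, period 4 vs 5); In³⁺ < Cd²⁺ (both 46 e⁻, Z=49>48); Cd²⁺ < Ag⁺ (isoelectronic, higher Z=48 is smaller).
Ordering: Si⁴⁺ < Ge⁴⁺ < Ga³⁺ < In³⁺ < Cd²⁺ < Ag⁺. The third largest is In³⁺.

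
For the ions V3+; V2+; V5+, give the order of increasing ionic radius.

Same element, different charge: the more highly charged cation has fewer electrons and a greater effective nuclear charge per electron, making V5+ the smallest.

V5+ < V3+ < V2+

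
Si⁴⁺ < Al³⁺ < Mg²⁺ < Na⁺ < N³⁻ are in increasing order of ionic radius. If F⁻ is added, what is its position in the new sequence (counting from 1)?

5

These species are isoelectronic with 10 electrons. The only difference is the number of protons: Si⁴⁺ (Z=14), Al³⁺ (Z=13), Mg²⁺ (Z=12), Na⁺ (Z=11), F⁻ (Z=9), N³⁻ (Z=7). The strongest nuclear pull (Si⁴⁺) gives the smallest ion.
The complete sequence is Si⁴⁺ < Al³⁺ < Mg²⁺ < Na⁺ < F⁻ < N³⁻. F⁻ sits at position 5.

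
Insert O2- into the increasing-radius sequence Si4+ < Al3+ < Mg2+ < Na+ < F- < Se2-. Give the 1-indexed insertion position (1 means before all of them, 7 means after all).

6

Tabulating Z and e⁻: Si4+ (Z=14, 10 e⁻), Al3+ (Z=13, 10 e⁻), Mg2+ (Z=12, 10 e⁻), Na+ (Z=11, 10 e⁻), F- (Z=9, 10 e⁻), O2- (Z=8, 10 e⁻), Se2- (Z=34, 36 e⁻). Si4+ < Al3+ (isoelectronic, higher Z=14 is smaller); Al3+ < Mg2+ (both 10 e⁻, Z=13>12); Mg2+ < Na+ (both 10 e⁻, Z=12>11); Na+ < F- (both 10 e⁻, Z=11>9); F- < O2- (both 10 e⁻, Z=9>8); O2- < Se2- (same group, period 2 vs 4).
Putting O2- in gives Si4+ < Al3+ < Mg2+ < Na+ < F- < O2- < Se2-; it lands at slot 6.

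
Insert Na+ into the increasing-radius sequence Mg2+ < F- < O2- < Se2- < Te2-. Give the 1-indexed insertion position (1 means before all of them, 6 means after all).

Tabulating Z and e⁻: Mg2+ (Z=12, 10 e⁻), Na+ (Z=11, 10 e⁻), F- (Z=9, 10 e⁻), O2- (Z=8, 10 e⁻), Se2- (Z=34, 36 e⁻), Te2- (Z=52, 54 e⁻). Mg2+ < Na+ (both 10 e⁻, Z=12>11); Na+ < F- (isoelectronic, higher Z=11 is smaller); F- < O2- (both 10 e⁻, Z=9>8); O2- < Se2- (same group, 2 shells fewer); Se2- < Te2- (same group, period 4 vs 5).
Putting Na+ in gives Mg2+ < Na+ < F- < O2- < Se2- < Te2-; it lands at slot 2.

2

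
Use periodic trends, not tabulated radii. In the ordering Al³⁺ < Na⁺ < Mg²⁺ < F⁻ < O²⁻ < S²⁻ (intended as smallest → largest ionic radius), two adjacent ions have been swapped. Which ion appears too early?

Na⁺

Check each adjacent pair. Na⁺ and Mg²⁺ are reversed: they are isoelectronic (10 e⁻) and Mg has more protons than Na (12 vs 11), making Mg²⁺ smaller. No other neighbouring pair contradicts the periodic trends, so Na⁺ is the ion listed too early.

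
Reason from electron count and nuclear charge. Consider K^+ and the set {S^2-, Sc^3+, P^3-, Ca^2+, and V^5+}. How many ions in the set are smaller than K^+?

Each ion has 18 electrons. The ranking follows nuclear charge in reverse — greater Z gives a smaller radius. V^5+ (Z=23), Sc^3+ (Z=21), Ca^2+ (Z=20), K^+ (Z=19), S^2- (Z=16), P^3- (Z=15).
Placing each against K^+: smaller — V^5+, Sc^3+, Ca^2+; larger — S^2-, P^3-. Count: 3.

3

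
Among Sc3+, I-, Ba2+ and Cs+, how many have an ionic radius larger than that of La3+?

3

Sc3+ (Z=21, 18 e⁻), La3+ (Z=57, 54 e⁻), Ba2+ (Z=56, 54 e⁻), Cs+ (Z=55, 54 e⁻), I- (Z=53, 54 e⁻). Sc3+ < La3+ (same group, period 4 vs 6); La3+ < Ba2+ (isoelectronic, higher Z=57 is smaller); Ba2+ < Cs+ (isoelectronic, higher Z=56 is smaller); Cs+ < I- (isoelectronic, higher Z=55 is smaller).
Ordering all of them (including La3+) by radius gives Sc3+ < La3+ < Ba2+ < Cs+ < I-. That's 3.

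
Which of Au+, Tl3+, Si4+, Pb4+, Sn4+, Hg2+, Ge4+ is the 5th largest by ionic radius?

Tabulating Z and e⁻: Si4+ has 10 e⁻ (Z=14), Ge4+ has 28 e⁻ (Z=32), Sn4+ has 46 e⁻ (Z=50), Pb4+ has 78 e⁻ (Z=82), Tl3+ has 78 e⁻ (Z=81), Hg2+ has 78 e⁻ (Z=80), Au+ has 78 e⁻ (Z=79). Si4+ < Ge4+ (same group, 1 shell fewer); Ge4+ < Sn4+ (same group, period 4 vs 5); Sn4+ < Pb4+ (same group, period 5 vs 6); Pb4+ < Tl3+ (both 78 e⁻, Z=82>81); Tl3+ < Hg2+ (both 78 e⁻, Z=81>80); Hg2+ < Au+ (isoelectronic, higher Z=80 is smaller).
Ordering: Si4+ < Ge4+ < Sn4+ < Pb4+ < Tl3+ < Hg2+ < Au+. The 5th largest is Sn4+.

Sn4+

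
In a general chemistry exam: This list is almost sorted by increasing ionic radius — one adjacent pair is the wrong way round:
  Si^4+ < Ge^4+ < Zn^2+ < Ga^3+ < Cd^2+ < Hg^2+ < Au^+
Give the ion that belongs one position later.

Scanning neighbour by neighbour, only Zn^2+/Ga^3+ violates a trend: both have 28 electrons but Z(Ga)=31 > Z(Zn)=30, so Ga^3+ should be the smaller of the two. That makes Zn^2+ the one sitting a position early relative to where it belongs.

Zn^2+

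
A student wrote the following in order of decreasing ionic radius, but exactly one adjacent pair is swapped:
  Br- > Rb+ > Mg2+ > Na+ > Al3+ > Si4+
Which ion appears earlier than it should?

Compare adjacent ions: they are isoelectronic (10 e⁻) and Mg has more protons than Na (12 vs 11), making Mg2+ smaller — yet in this decreasing list Mg2+ sits before Na+. Nothing else is reversed, so Mg2+ should move one place to the right.

Mg2+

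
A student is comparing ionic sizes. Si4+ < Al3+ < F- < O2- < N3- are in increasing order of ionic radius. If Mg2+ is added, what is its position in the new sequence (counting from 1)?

Each ion has 10 electrons. The ranking follows nuclear charge in reverse — greater Z gives a smaller radius. Si4+ (Z=14), Al3+ (Z=13), Mg2+ (Z=12), F- (Z=9), O2- (Z=8), N3- (Z=7).
Putting Mg2+ in gives Si4+ < Al3+ < Mg2+ < F- < O2- < N3-; it lands at slot 3.

3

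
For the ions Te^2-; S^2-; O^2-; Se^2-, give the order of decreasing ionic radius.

Te^2- > Se^2- > S^2- > O^2-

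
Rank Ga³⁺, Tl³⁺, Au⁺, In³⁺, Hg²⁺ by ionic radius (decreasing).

Au⁺ > Hg²⁺ > Tl³⁺ > In³⁺ > Ga³⁺

Work out protons and electrons: Ga³⁺ (Z=31, 28 e⁻), In³⁺ (Z=49, 46 e⁻), Tl³⁺ (Z=81, 78 e⁻), Hg²⁺ (Z=80, 78 e⁻), Au⁺ (Z=79, 78 e⁻). Ga³⁺ < In³⁺ (same group, period 4 vs 5); In³⁺ < Tl³⁺ (same group, period 5 vs 6); Tl³⁺ < Hg²⁺ (both 78 e⁻, Z=81>80); Hg²⁺ < Au⁺ (isoelectronic, higher Z=80 is smaller).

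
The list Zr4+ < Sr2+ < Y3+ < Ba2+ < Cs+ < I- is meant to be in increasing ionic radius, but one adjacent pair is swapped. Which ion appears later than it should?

Y3+

Compare adjacent ions: both have 36 electrons but Z(Y)=39 > Z(Sr)=38, so Y3+ should be the smaller of the two — yet in this increasing list Sr2+ sits before Y3+. Nothing else is reversed, so Y3+ should move one place to the left.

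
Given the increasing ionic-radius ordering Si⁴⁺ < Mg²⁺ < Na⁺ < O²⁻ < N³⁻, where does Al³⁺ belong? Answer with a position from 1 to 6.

2

All of these have 10 electrons (isoelectronic). With the same electron cloud, the ion with the most protons pulls it in tightest. Nuclear charges: Si⁴⁺ (Z=14), Al³⁺ (Z=13), Mg²⁺ (Z=12), Na⁺ (Z=11), O²⁻ (Z=8), N³⁻ (Z=7). Highest Z is smallest.
The complete sequence is Si⁴⁺ < Al³⁺ < Mg²⁺ < Na⁺ < O²⁻ < N³⁻. Al³⁺ sits at position 2.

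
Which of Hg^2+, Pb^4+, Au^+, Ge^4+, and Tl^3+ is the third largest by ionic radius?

Work out protons and electrons: Ge^4+ (Z=32, 28 e⁻), Pb^4+ (Z=82, 78 e⁻), Tl^3+ (Z=81, 78 e⁻), Hg^2+ (Z=80, 78 e⁻), Au^+ (Z=79, 78 e⁻). Ge^4+ < Pb^4+ (same group, period 4 vs 6); Pb^4+ < Tl^3+ (both 78 e⁻, Z=82>81); Tl^3+ < Hg^2+ (isoelectronic, higher Z=81 is smaller); Hg^2+ < Au^+ (both 78 e⁻, Z=80>79).
Ordering: Ge^4+ < Pb^4+ < Tl^3+ < Hg^2+ < Au^+. The third largest is Tl^3+.

Tl^3+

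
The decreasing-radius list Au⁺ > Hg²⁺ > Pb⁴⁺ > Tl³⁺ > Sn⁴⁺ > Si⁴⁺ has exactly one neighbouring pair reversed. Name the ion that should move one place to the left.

Tl³⁺

Scanning neighbour by neighbour, only Pb⁴⁺/Tl³⁺ violates a trend: they are isoelectronic (78 e⁻) and Pb has more protons than Tl (82 vs 81), making Pb⁴⁺ smaller. That makes Tl³⁺ the one sitting a position late relative to where it belongs.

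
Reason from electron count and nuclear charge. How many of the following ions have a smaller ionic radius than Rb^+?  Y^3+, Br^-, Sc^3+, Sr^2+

Work out protons and electrons: Sc^3+ has 18 e⁻ (Z=21), Y^3+ has 36 e⁻ (Z=39), Sr^2+ has 36 e⁻ (Z=38), Rb^+ has 36 e⁻ (Z=37), Br^- has 36 e⁻ (Z=35). Sc^3+ < Y^3+ (same group, 1 shell fewer); Y^3+ < Sr^2+ (isoelectronic, higher Z=39 is smaller); Sr^2+ < Rb^+ (isoelectronic, higher Z=38 is smaller); Rb^+ < Br^- (both 36 e⁻, Z=37>35).
Placing each against Rb^+: smaller — Sc^3+, Y^3+, Sr^2+; larger — Br^-. Count: 3.

3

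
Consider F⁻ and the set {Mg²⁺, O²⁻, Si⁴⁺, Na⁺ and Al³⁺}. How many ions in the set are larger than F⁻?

1

Isoelectronic series (10 e⁻ each). Size is set by nuclear charge: more protons means a smaller ion. Si⁴⁺ (Z=14), Al³⁺ (Z=13), Mg²⁺ (Z=12), Na⁺ (Z=11), F⁻ (Z=9), O²⁻ (Z=8).
Overall: Si⁴⁺ < Al³⁺ < Mg²⁺ < Na⁺ < F⁻ < O²⁻. F⁻ has 4 below it and 1 above. So 1 is larger.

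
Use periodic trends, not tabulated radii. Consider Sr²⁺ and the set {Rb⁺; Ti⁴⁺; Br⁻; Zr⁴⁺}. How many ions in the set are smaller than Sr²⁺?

Work out protons and electrons: Ti⁴⁺: 18 e⁻, Z=22, Zr⁴⁺: 36 e⁻, Z=40, Sr²⁺: 36 e⁻, Z=38, Rb⁺: 36 e⁻, Z=37, Br⁻: 36 e⁻, Z=35. Ti⁴⁺ < Zr⁴⁺ (same group, period 4 vs 5); Zr⁴⁺ < Sr²⁺ (both 36 e⁻, Z=40>38); Sr²⁺ < Rb⁺ (both 36 e⁻, Z=38>37); Rb⁺ < Br⁻ (isoelectronic, higher Z=37 is smaller).
Overall: Ti⁴⁺ < Zr⁴⁺ < Sr²⁺ < Rb⁺ < Br⁻. Sr²⁺ has 2 below it and 2 above. So 2 are smaller.

2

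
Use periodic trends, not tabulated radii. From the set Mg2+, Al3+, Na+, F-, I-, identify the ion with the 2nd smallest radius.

First list Z and electron count for each: Al3+ has 10 e⁻ (Z=13), Mg2+ has 10 e⁻ (Z=12), Na+ has 10 e⁻ (Z=11), F- has 10 e⁻ (Z=9), I- has 54 e⁻ (Z=53). Al3+ < Mg2+ (both 10 e⁻, Z=13>12); Mg2+ < Na+ (both 10 e⁻, Z=12>11); Na+ < F- (isoelectronic, higher Z=11 is smaller); F- < I- (same group, 3 shells fewer).
That gives Al3+ < Mg2+ < Na+ < F- < I-. From the smallest end, number 2 is Mg2+.

Mg2+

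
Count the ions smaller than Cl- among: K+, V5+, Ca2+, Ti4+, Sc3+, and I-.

Work out protons and electrons: V5+ has 18 e⁻ (Z=23), Ti4+ has 18 e⁻ (Z=22), Sc3+ has 18 e⁻ (Z=21), Ca2+ has 18 e⁻ (Z=20), K+ has 18 e⁻ (Z=19), Cl- has 18 e⁻ (Z=17), I- has 54 e⁻ (Z=53). V5+ < Ti4+ (isoelectronic, higher Z=23 is smaller); Ti4+ < Sc3+ (isoelectronic, higher Z=22 is smaller); Sc3+ < Ca2+ (isoelectronic, higher Z=21 is smaller); Ca2+ < K+ (isoelectronic, higher Z=20 is smaller); K+ < Cl- (isoelectronic, higher Z=19 is smaller); Cl- < I- (same group, 2 shells fewer).
Overall: V5+ < Ti4+ < Sc3+ < Ca2+ < K+ < Cl- < I-. Cl- has 5 below it and 1 above. So 5 are smaller.

5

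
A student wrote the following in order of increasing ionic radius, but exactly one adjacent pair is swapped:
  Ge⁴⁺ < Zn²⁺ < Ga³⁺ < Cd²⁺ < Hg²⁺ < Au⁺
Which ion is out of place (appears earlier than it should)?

Zn²⁺

Check each adjacent pair. Zn²⁺ and Ga³⁺ are reversed: Ga³⁺ and Zn²⁺ share 28 electrons; the higher nuclear charge on Ga (Z=31) contracts it more, so Ga³⁺ < Zn²⁺. No other neighbouring pair contradicts the periodic trends, so Zn²⁺ is the ion listed too early.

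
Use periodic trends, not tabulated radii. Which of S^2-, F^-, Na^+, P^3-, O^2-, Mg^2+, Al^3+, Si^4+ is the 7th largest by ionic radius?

Al^3+

Si^4+ (Z=14, 10 e⁻), Al^3+ (Z=13, 10 e⁻), Mg^2+ (Z=12, 10 e⁻), Na^+ (Z=11, 10 e⁻), F^- (Z=9, 10 e⁻), O^2- (Z=8, 10 e⁻), S^2- (Z=16, 18 e⁻), P^3- (Z=15, 18 e⁻). Si^4+ < Al^3+ (isoelectronic, higher Z=14 is smaller); Al^3+ < Mg^2+ (both 10 e⁻, Z=13>12); Mg^2+ < Na^+ (isoelectronic, higher Z=12 is smaller); Na^+ < F^- (isoelectronic, higher Z=11 is smaller); F^- < O^2- (isoelectronic, higher Z=9 is smaller); O^2- < S^2- (same group, 1 shell fewer); S^2- < P^3- (isoelectronic, higher Z=16 is smaller).
Ordering: Si^4+ < Al^3+ < Mg^2+ < Na^+ < F^- < O^2- < S^2- < P^3-. The 7th largest is Al^3+.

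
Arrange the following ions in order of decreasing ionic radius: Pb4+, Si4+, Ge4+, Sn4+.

Same group, same charge. Going down the group adds an extra shell of electrons, so the ion gets larger: Si4+ is highest in the group and smallest.

Pb4+ > Sn4+ > Ge4+ > Si4+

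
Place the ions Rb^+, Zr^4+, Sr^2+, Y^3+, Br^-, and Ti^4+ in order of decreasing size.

Br^- > Rb^+ > Sr^2+ > Y^3+ > Zr^4+ > Ti^4+

First list Z and electron count for each: Ti^4+ has 18 e⁻ (Z=22), Zr^4+ has 36 e⁻ (Z=40), Y^3+ has 36 e⁻ (Z=39), Sr^2+ has 36 e⁻ (Z=38), Rb^+ has 36 e⁻ (Z=37), Br^- has 36 e⁻ (Z=35). Ti^4+ < Zr^4+ (same group, 1 shell fewer); Zr^4+ < Y^3+ (isoelectronic, higher Z=40 is smaller); Y^3+ < Sr^2+ (both 36 e⁻, Z=39>38); Sr^2+ < Rb^+ (isoelectronic, higher Z=38 is smaller); Rb^+ < Br^- (both 36 e⁻, Z=37>35).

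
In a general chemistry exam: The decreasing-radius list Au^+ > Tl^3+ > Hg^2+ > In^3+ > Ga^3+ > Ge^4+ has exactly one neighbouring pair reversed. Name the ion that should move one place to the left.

Hg^2+

Scanning neighbour by neighbour, only Tl^3+/Hg^2+ violates a trend: they are isoelectronic (78 e⁻) and Tl has more protons than Hg (81 vs 80), making Tl^3+ smaller. That makes Hg^2+ the one sitting a position late relative to where it belongs.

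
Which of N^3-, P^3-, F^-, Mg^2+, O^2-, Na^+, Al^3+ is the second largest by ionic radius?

Work out protons and electrons: Al^3+: 10 e⁻, Z=13, Mg^2+: 10 e⁻, Z=12, Na^+: 10 e⁻, Z=11, F^-: 10 e⁻, Z=9, O^2-: 10 e⁻, Z=8, N^3-: 10 e⁻, Z=7, P^3-: 18 e⁻, Z=15. Al^3+ < Mg^2+ (isoelectronic, higher Z=13 is smaller); Mg^2+ < Na^+ (isoelectronic, higher Z=12 is smaller); Na^+ < F^- (isoelectronic, higher Z=11 is smaller); F^- < O^2- (isoelectronic, higher Z=9 is smaller); O^2- < N^3- (isoelectronic, higher Z=8 is smaller); N^3- < P^3- (same group, 1 shell fewer).
So the order is Al^3+ < Mg^2+ < Na^+ < F^- < O^2- < N^3- < P^3-; the 2nd-largest ion is N^3-.

N^3-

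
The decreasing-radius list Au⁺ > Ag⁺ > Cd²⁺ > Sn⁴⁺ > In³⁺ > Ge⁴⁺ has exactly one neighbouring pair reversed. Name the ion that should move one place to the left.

Scanning neighbour by neighbour, only Sn⁴⁺/In³⁺ violates a trend: Sn⁴⁺ and In³⁺ share 46 electrons; the higher nuclear charge on Sn (Z=50) contracts it more, so Sn⁴⁺ < In³⁺. That makes In³⁺ the one sitting a position late relative to where it belongs.

In³⁺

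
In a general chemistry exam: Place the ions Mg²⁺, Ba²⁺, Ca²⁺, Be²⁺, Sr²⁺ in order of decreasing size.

Ba²⁺ > Sr²⁺ > Ca²⁺ > Mg²⁺ > Be²⁺

All are in the same group with charge +2. Radius grows down the group as n (the outermost shell) increases.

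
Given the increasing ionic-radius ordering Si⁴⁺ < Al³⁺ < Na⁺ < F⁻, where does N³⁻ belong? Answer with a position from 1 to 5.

5

Isoelectronic series (10 e⁻ each). Size is set by nuclear charge: more protons means a smaller ion. Si⁴⁺ (Z=14), Al³⁺ (Z=13), Na⁺ (Z=11), F⁻ (Z=9), N³⁻ (Z=7).
With N³⁻ included the full order is Si⁴⁺ < Al³⁺ < Na⁺ < F⁻ < N³⁻, so it takes position 5.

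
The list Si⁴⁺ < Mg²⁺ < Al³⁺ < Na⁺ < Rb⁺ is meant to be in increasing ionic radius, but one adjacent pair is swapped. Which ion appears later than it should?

Al³⁺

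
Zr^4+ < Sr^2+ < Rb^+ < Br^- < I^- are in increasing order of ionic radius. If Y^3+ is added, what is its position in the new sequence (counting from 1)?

Tabulating Z and e⁻: Zr^4+ (Z=40, 36 e⁻), Y^3+ (Z=39, 36 e⁻), Sr^2+ (Z=38, 36 e⁻), Rb^+ (Z=37, 36 e⁻), Br^- (Z=35, 36 e⁻), I^- (Z=53, 54 e⁻). Zr^4+ < Y^3+ (both 36 e⁻, Z=40>39); Y^3+ < Sr^2+ (isoelectronic, higher Z=39 is smaller); Sr^2+ < Rb^+ (isoelectronic, higher Z=38 is smaller); Rb^+ < Br^- (isoelectronic, higher Z=37 is smaller); Br^- < I^- (same group, 1 shell fewer).
With Y^3+ included the full order is Zr^4+ < Y^3+ < Sr^2+ < Rb^+ < Br^- < I^-, so it takes position 2.

2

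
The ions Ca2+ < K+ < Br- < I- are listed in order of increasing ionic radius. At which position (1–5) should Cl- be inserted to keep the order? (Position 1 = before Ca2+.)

3

Ca2+: 18 e⁻, Z=20, K+: 18 e⁻, Z=19, Cl-: 18 e⁻, Z=17, Br-: 36 e⁻, Z=35, I-: 54 e⁻, Z=53. Ca2+ < K+ (both 18 e⁻, Z=20>19); K+ < Cl- (isoelectronic, higher Z=19 is smaller); Cl- < Br- (same group, period 3 vs 4); Br- < I- (same group, 1 shell fewer).
With Cl- included the full order is Ca2+ < K+ < Cl- < Br- < I-, so it takes position 3.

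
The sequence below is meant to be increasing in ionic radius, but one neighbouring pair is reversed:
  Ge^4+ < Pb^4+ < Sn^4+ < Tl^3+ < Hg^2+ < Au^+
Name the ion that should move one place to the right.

Pb^4+

Compare adjacent ions: Sn^4+ and Pb^4+ are in one column with the same charge; the lighter period-5 ion has one fewer shell and is smaller — yet in this increasing list Pb^4+ sits before Sn^4+. Nothing else is reversed, so Pb^4+ should move one place to the right.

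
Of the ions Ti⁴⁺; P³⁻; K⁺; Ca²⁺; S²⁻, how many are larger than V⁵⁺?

All of these have 18 electrons (isoelectronic). With the same electron cloud, the ion with the most protons pulls it in tightest. Nuclear charges: V⁵⁺ (Z=23), Ti⁴⁺ (Z=22), Ca²⁺ (Z=20), K⁺ (Z=19), S²⁻ (Z=16), P³⁻ (Z=15). Highest Z is smallest.
Relative to V⁵⁺, the ions that are larger are Ti⁴⁺, Ca²⁺, K⁺, S²⁻, P³⁻. So 5 are larger.

5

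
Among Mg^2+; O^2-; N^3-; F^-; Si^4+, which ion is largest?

N^3-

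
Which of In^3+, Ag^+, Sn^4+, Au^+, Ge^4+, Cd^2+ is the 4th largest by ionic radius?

In^3+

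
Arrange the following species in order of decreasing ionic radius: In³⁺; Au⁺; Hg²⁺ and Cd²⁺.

Au⁺ > Hg²⁺ > Cd²⁺ > In³⁺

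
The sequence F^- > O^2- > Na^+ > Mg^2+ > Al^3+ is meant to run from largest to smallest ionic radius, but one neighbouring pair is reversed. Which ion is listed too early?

The pair F^-, O^2- is the wrong way round — both have 10 electrons but Z(F)=9 > Z(O)=8, so F^- should be the smaller of the two. All other adjacent pairs agree with periodic trends, so F^- is the misplaced ion.

F^-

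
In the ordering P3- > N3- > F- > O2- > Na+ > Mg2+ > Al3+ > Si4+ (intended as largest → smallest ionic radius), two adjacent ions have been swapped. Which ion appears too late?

O2-

Check each adjacent pair. F- and O2- are reversed: F- and O2- share 10 electrons; the higher nuclear charge on F (Z=9) contracts it more, so F- < O2-. No other neighbouring pair contradicts the periodic trends, so O2- is the ion listed too late.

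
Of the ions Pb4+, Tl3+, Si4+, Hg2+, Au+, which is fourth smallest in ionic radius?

Si4+ has 10 e⁻ (Z=14), Pb4+ has 78 e⁻ (Z=82), Tl3+ has 78 e⁻ (Z=81), Hg2+ has 78 e⁻ (Z=80), Au+ has 78 e⁻ (Z=79). Si4+ < Pb4+ (same group, 3 shells fewer); Pb4+ < Tl3+ (isoelectronic, higher Z=82 is smaller); Tl3+ < Hg2+ (both 78 e⁻, Z=81>80); Hg2+ < Au+ (both 78 e⁻, Z=80>79).
Ordering: Si4+ < Pb4+ < Tl3+ < Hg2+ < Au+. The fourth smallest is Hg2+.

Hg2+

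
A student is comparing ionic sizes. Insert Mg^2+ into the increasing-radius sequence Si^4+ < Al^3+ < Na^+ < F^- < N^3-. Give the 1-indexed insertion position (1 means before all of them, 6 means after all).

3

These species are isoelectronic with 10 electrons. The only difference is the number of protons: Si^4+ (Z=14), Al^3+ (Z=13), Mg^2+ (Z=12), Na^+ (Z=11), F^- (Z=9), N^3- (Z=7). The strongest nuclear pull (Si^4+) gives the smallest ion.
Putting Mg^2+ in gives Si^4+ < Al^3+ < Mg^2+ < Na^+ < F^- < N^3-; it lands at slot 3.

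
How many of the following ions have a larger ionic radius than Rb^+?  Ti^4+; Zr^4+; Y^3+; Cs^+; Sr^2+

1

Ti^4+: 18 e⁻, Z=22, Zr^4+: 36 e⁻, Z=40, Y^3+: 36 e⁻, Z=39, Sr^2+: 36 e⁻, Z=38, Rb^+: 36 e⁻, Z=37, Cs^+: 54 e⁻, Z=55. Ti^4+ < Zr^4+ (same group, 1 shell fewer); Zr^4+ < Y^3+ (isoelectronic, higher Z=40 is smaller); Y^3+ < Sr^2+ (isoelectronic, higher Z=39 is smaller); Sr^2+ < Rb^+ (isoelectronic, higher Z=38 is smaller); Rb^+ < Cs^+ (same group, period 5 vs 6).
Relative to Rb^+, the ions that are larger are Cs^+. Count: 1.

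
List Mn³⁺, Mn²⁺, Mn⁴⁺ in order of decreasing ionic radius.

Mn²⁺ > Mn³⁺ > Mn⁴⁺

For a single element, ionic radius drops as positive charge rises — Mn⁴⁺ < Mn²⁺.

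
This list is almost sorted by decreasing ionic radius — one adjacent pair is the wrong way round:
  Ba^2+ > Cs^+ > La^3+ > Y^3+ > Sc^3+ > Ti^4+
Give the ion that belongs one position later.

Ba^2+

Check each adjacent pair. Ba^2+ and Cs^+ are reversed: they are isoelectronic (54 e⁻) and Ba has more protons than Cs (56 vs 55), making Ba^2+ smaller. No other neighbouring pair contradicts the periodic trends, so Ba^2+ is the ion listed too early.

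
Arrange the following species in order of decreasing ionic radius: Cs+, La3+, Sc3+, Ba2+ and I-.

I- > Cs+ > Ba2+ > La3+ > Sc3+

First list Z and electron count for each: Sc3+ has 18 e⁻ (Z=21), La3+ has 54 e⁻ (Z=57), Ba2+ has 54 e⁻ (Z=56), Cs+ has 54 e⁻ (Z=55), I- has 54 e⁻ (Z=53). Sc3+ < La3+ (same group, period 4 vs 6); La3+ < Ba2+ (both 54 e⁻, Z=57>56); Ba2+ < Cs+ (both 54 e⁻, Z=56>55); Cs+ < I- (both 54 e⁻, Z=55>53).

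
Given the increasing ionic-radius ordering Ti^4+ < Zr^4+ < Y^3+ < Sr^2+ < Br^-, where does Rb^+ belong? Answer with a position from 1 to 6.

5

First list Z and electron count for each: Ti^4+ has 18 e⁻ (Z=22), Zr^4+ has 36 e⁻ (Z=40), Y^3+ has 36 e⁻ (Z=39), Sr^2+ has 36 e⁻ (Z=38), Rb^+ has 36 e⁻ (Z=37), Br^- has 36 e⁻ (Z=35). Ti^4+ < Zr^4+ (same group, period 4 vs 5); Zr^4+ < Y^3+ (isoelectronic, higher Z=40 is smaller); Y^3+ < Sr^2+ (isoelectronic, higher Z=39 is smaller); Sr^2+ < Rb^+ (isoelectronic, higher Z=38 is smaller); Rb^+ < Br^- (isoelectronic, higher Z=37 is smaller).
The complete sequence is Ti^4+ < Zr^4+ < Y^3+ < Sr^2+ < Rb^+ < Br^-. Rb^+ sits at position 5.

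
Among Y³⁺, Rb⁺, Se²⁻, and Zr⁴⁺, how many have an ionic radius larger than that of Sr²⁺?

2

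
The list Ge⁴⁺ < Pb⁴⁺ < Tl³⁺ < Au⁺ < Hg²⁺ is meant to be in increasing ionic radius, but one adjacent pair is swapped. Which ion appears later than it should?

Check each adjacent pair. Au⁺ and Hg²⁺ are reversed: both have 78 electrons but Z(Hg)=80 > Z(Au)=79, so Hg²⁺ should be the smaller of the two. No other neighbouring pair contradicts the periodic trends, so Hg²⁺ is the ion listed too late.

Hg²⁺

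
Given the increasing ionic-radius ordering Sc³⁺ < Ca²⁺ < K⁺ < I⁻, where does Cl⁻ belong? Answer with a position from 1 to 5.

Work out protons and electrons: Sc³⁺: 18 e⁻, Z=21, Ca²⁺: 18 e⁻, Z=20, K⁺: 18 e⁻, Z=19, Cl⁻: 18 e⁻, Z=17, I⁻: 54 e⁻, Z=53. Sc³⁺ < Ca²⁺ (isoelectronic, higher Z=21 is smaller); Ca²⁺ < K⁺ (both 18 e⁻, Z=20>19); K⁺ < Cl⁻ (isoelectronic, higher Z=19 is smaller); Cl⁻ < I⁻ (same group, 2 shells fewer).
Putting Cl⁻ in gives Sc³⁺ < Ca²⁺ < K⁺ < Cl⁻ < I⁻; it lands at slot 4.

4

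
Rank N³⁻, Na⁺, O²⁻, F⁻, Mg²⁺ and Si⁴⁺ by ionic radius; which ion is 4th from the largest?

All of these have 10 electrons (isoelectronic). With the same electron cloud, the ion with the most protons pulls it in tightest. Nuclear charges: Si⁴⁺ (Z=14), Mg²⁺ (Z=12), Na⁺ (Z=11), F⁻ (Z=9), O²⁻ (Z=8), N³⁻ (Z=7). Highest Z is smallest.
That gives Si⁴⁺ < Mg²⁺ < Na⁺ < F⁻ < O²⁻ < N³⁻. From the largest end, number 4 is Na⁺.

Na⁺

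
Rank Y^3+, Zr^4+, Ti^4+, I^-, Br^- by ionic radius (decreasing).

First list Z and electron count for each: Ti^4+ has 18 e⁻ (Z=22), Zr^4+ has 36 e⁻ (Z=40), Y^3+ has 36 e⁻ (Z=39), Br^- has 36 e⁻ (Z=35), I^- has 54 e⁻ (Z=53). Ti^4+ < Zr^4+ (same group, period 4 vs 5); Zr^4+ < Y^3+ (both 36 e⁻, Z=40>39); Y^3+ < Br^- (both 36 e⁻, Z=39>35); Br^- < I^- (same group, 1 shell fewer).

I^- > Br^- > Y^3+ > Zr^4+ > Ti^4+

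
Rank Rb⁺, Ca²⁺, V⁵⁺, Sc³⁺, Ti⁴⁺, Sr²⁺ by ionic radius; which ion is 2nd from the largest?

Work out protons and electrons: V⁵⁺: 18 e⁻, Z=23, Ti⁴⁺: 18 e⁻, Z=22, Sc³⁺: 18 e⁻, Z=21, Ca²⁺: 18 e⁻, Z=20, Sr²⁺: 36 e⁻, Z=38, Rb⁺: 36 e⁻, Z=37. V⁵⁺ < Ti⁴⁺ (both 18 e⁻, Z=23>22); Ti⁴⁺ < Sc³⁺ (isoelectronic, higher Z=22 is smaller); Sc³⁺ < Ca²⁺ (both 18 e⁻, Z=21>20); Ca²⁺ < Sr²⁺ (same group, 1 shell fewer); Sr²⁺ < Rb⁺ (isoelectronic, higher Z=38 is smaller).
So the order is V⁵⁺ < Ti⁴⁺ < Sc³⁺ < Ca²⁺ < Sr²⁺ < Rb⁺; the 2nd-largest ion is Sr²⁺.

Sr²⁺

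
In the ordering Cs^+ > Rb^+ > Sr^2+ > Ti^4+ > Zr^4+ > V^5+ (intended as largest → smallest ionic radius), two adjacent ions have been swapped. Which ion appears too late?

The pair Ti^4+, Zr^4+ is the wrong way round — same group and charge — period 4 sits above period 5, so Ti^4+ is smaller. All other adjacent pairs agree with periodic trends, so Zr^4+ is the misplaced ion.

Zr^4+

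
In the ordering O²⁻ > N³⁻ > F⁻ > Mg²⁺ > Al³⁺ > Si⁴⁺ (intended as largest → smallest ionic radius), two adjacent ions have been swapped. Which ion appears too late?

Scanning neighbour by neighbour, only O²⁻/N³⁻ violates a trend: they are isoelectronic (10 e⁻) and O has more protons than N (8 vs 7), making O²⁻ smaller. That makes N³⁻ the one sitting a position late relative to where it belongs.

N³⁻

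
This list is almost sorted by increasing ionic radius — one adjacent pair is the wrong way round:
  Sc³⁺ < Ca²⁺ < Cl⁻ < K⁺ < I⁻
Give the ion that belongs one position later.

Compare adjacent ions: both have 18 electrons but Z(K)=19 > Z(Cl)=17, so K⁺ should be the smaller of the two — yet in this increasing list Cl⁻ sits before K⁺. Nothing else is reversed, so Cl⁻ should move one place to the right.

Cl⁻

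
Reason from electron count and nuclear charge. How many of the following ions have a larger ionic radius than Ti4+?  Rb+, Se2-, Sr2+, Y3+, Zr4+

5

Tabulating Z and e⁻: Ti4+: 18 e⁻, Z=22, Zr4+: 36 e⁻, Z=40, Y3+: 36 e⁻, Z=39, Sr2+: 36 e⁻, Z=38, Rb+: 36 e⁻, Z=37, Se2-: 36 e⁻, Z=34. Ti4+ < Zr4+ (same group, period 4 vs 5); Zr4+ < Y3+ (both 36 e⁻, Z=40>39); Y3+ < Sr2+ (isoelectronic, higher Z=39 is smaller); Sr2+ < Rb+ (both 36 e⁻, Z=38>37); Rb+ < Se2- (both 36 e⁻, Z=37>34).
Overall: Ti4+ < Zr4+ < Y3+ < Sr2+ < Rb+ < Se2-. Ti4+ has 0 below it and 5 above. That's 5.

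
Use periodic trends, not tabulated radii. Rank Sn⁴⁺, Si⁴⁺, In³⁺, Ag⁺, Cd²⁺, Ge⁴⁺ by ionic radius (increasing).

Tabulating Z and e⁻: Si⁴⁺ (Z=14, 10 e⁻), Ge⁴⁺ (Z=32, 28 e⁻), Sn⁴⁺ (Z=50, 46 e⁻), In³⁺ (Z=49, 46 e⁻), Cd²⁺ (Z=48, 46 e⁻), Ag⁺ (Z=47, 46 e⁻). Si⁴⁺ < Ge⁴⁺ (same group, 1 shell fewer); Ge⁴⁺ < Sn⁴⁺ (same group, 1 shell fewer); Sn⁴⁺ < In³⁺ (both 46 e⁻, Z=50>49); In³⁺ < Cd²⁺ (isoelectronic, higher Z=49 is smaller); Cd²⁺ < Ag⁺ (isoelectronic, higher Z=48 is smaller).

Si⁴⁺ < Ge⁴⁺ < Sn⁴⁺ < In³⁺ < Cd²⁺ < Ag⁺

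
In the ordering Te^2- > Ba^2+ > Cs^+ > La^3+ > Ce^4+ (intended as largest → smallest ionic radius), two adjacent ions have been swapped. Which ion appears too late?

Cs^+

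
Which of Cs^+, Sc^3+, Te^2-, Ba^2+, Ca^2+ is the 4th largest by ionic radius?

Ca^2+

Tabulating Z and e⁻: Sc^3+: 18 e⁻, Z=21, Ca^2+: 18 e⁻, Z=20, Ba^2+: 54 e⁻, Z=56, Cs^+: 54 e⁻, Z=55, Te^2-: 54 e⁻, Z=52. Sc^3+ < Ca^2+ (both 18 e⁻, Z=21>20); Ca^2+ < Ba^2+ (same group, period 4 vs 6); Ba^2+ < Cs^+ (both 54 e⁻, Z=56>55); Cs^+ < Te^2- (both 54 e⁻, Z=55>52).
So the order is Sc^3+ < Ca^2+ < Ba^2+ < Cs^+ < Te^2-; the 4th-largest ion is Ca^2+.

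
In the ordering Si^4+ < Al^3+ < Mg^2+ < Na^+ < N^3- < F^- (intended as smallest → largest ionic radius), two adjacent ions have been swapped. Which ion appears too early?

N^3-

The pair N^3-, F^- is the wrong way round — both have 10 electrons but Z(F)=9 > Z(N)=7, so F^- should be the smaller of the two. All other adjacent pairs agree with periodic trends, so N^3- is the misplaced ion.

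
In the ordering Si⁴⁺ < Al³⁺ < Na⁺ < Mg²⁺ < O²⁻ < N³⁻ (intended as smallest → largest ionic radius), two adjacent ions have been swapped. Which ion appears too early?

Na⁺

Compare adjacent ions: both have 10 electrons but Z(Mg)=12 > Z(Na)=11, so Mg²⁺ should be the smaller of the two — yet in this increasing list Na⁺ sits before Mg²⁺. Nothing else is reversed, so Na⁺ should move one place to the right.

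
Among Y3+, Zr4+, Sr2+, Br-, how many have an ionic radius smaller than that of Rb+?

All of these have 36 electrons (isoelectronic). With the same electron cloud, the ion with the most protons pulls it in tightest. Nuclear charges: Zr4+ (Z=40), Y3+ (Z=39), Sr2+ (Z=38), Rb+ (Z=37), Br- (Z=35). Highest Z is smallest.
Placing each against Rb+: smaller — Zr4+, Y3+, Sr2+; larger — Br-. Count: 3.

3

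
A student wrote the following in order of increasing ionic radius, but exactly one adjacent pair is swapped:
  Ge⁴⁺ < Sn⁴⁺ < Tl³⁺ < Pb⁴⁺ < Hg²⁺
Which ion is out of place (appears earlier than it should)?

Tl³⁺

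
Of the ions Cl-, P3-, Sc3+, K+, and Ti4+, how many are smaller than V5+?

0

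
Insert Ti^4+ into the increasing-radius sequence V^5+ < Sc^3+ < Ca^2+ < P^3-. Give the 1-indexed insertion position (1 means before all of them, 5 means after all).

2

Each ion has 18 electrons. The ranking follows nuclear charge in reverse — greater Z gives a smaller radius. V^5+ (Z=23), Ti^4+ (Z=22), Sc^3+ (Z=21), Ca^2+ (Z=20), P^3- (Z=15).
Putting Ti^4+ in gives V^5+ < Ti^4+ < Sc^3+ < Ca^2+ < P^3-; it lands at slot 2.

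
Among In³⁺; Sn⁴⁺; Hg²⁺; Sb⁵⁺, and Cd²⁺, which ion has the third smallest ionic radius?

Sb⁵⁺: 46 e⁻, Z=51, Sn⁴⁺: 46 e⁻, Z=50, In³⁺: 46 e⁻, Z=49, Cd²⁺: 46 e⁻, Z=48, Hg²⁺: 78 e⁻, Z=80. Sb⁵⁺ < Sn⁴⁺ (isoelectronic, higher Z=51 is smaller); Sn⁴⁺ < In³⁺ (isoelectronic, higher Z=50 is smaller); In³⁺ < Cd²⁺ (isoelectronic, higher Z=49 is smaller); Cd²⁺ < Hg²⁺ (same group, 1 shell fewer).
Full ascending order: Sb⁵⁺ < Sn⁴⁺ < In³⁺ < Cd²⁺ < Hg²⁺. Counting from the smallest, position 3 is In³⁺.

In³⁺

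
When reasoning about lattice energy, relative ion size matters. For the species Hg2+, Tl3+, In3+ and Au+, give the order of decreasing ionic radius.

Au+ > Hg2+ > Tl3+ > In3+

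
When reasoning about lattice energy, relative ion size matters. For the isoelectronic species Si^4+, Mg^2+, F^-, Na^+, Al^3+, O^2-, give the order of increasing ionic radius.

Si^4+ < Al^3+ < Mg^2+ < Na^+ < F^- < O^2-

These species are isoelectronic with 10 electrons. The only difference is the number of protons: Si^4+ (Z=14), Al^3+ (Z=13), Mg^2+ (Z=12), Na^+ (Z=11), F^- (Z=9), O^2- (Z=8). The strongest nuclear pull (Si^4+) gives the smallest ion.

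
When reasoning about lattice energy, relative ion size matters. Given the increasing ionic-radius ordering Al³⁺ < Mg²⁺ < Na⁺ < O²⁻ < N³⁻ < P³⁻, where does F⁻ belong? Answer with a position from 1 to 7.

Tabulating Z and e⁻: Al³⁺ (Z=13, 10 e⁻), Mg²⁺ (Z=12, 10 e⁻), Na⁺ (Z=11, 10 e⁻), F⁻ (Z=9, 10 e⁻), O²⁻ (Z=8, 10 e⁻), N³⁻ (Z=7, 10 e⁻), P³⁻ (Z=15, 18 e⁻). Al³⁺ < Mg²⁺ (isoelectronic, higher Z=13 is smaller); Mg²⁺ < Na⁺ (isoelectronic, higher Z=12 is smaller); Na⁺ < F⁻ (both 10 e⁻, Z=11>9); F⁻ < O²⁻ (isoelectronic, higher Z=9 is smaller); O²⁻ < N³⁻ (both 10 e⁻, Z=8>7); N³⁻ < P³⁻ (same group, 1 shell fewer).
The complete sequence is Al³⁺ < Mg²⁺ < Na⁺ < F⁻ < O²⁻ < N³⁻ < P³⁻. F⁻ sits at position 4.

4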